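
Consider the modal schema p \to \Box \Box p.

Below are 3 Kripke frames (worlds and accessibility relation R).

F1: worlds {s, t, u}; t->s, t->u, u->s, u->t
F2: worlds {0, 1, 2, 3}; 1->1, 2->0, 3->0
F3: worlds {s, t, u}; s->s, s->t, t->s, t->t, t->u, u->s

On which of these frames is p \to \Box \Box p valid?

This is the axiom for a generalized confluence (Geach) condition; its first-order frame correspondent is \forall x \forall z (x R^2 z \to \exists w (x = w \wedge z = w)).
F1: fails — tR²s but t ≠ s.
F2: holds.
F3: fails — sR²t but s ≠ t.

F2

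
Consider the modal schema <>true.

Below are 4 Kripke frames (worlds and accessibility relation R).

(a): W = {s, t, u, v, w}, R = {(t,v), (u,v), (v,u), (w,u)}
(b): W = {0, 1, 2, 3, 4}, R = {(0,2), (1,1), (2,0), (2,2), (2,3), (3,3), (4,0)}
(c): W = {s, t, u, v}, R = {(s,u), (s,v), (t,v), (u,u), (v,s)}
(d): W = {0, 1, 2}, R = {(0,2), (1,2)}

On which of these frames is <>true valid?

The schema corresponds to seriality: forall x exists y Rxy.
(a): fails — world s has no successor.
(b): ✓.
(c): ✓.
(d): fails — world 2 has no successor.

(b), (c)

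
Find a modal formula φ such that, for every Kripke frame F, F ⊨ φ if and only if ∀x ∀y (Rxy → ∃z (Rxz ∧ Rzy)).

The condition is density. The C4 schema □□ψ → □ψ defines it.
Suppose □□ψ→□ψ is valid. Take Rxy and set V(ψ)={w : xR²w}. Then □□ψ at x, so □ψ at x, so ψ at y, i.e. ∃z(Rxz∧Rzy).

□□ψ → □ψ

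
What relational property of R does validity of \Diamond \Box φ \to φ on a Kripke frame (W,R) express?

Symmetry

Equivalently (dual form): φ → □◇φ.
Suppose φ→□◇φ is valid. Take Rxy and set V(φ)={x}. Then φ at x, so □◇φ at x, so ◇φ at y, so some z with Ryz has φ; z=x, i.e. Ryx.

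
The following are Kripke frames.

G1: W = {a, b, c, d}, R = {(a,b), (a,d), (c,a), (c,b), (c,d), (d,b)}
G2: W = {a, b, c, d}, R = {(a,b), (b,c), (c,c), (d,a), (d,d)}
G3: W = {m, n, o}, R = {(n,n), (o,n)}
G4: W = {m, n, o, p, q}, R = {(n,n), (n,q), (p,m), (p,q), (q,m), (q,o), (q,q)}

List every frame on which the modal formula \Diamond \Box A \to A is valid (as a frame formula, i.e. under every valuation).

This is the axiom for symmetry; its first-order frame correspondent is \forall x \forall y (Rxy \to Ryx).
G1: fails — Rcd but not Rdc.
G2: fails — Rbc but not Rcb.
G3: fails — Ron but not Rno.
G4: fails — Rpm but not Rmp.
Valid on no frame.

none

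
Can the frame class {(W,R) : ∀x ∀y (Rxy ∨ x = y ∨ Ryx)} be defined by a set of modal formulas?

Any modally definable frame class is closed under disjoint unions.
Take 2 disjoint single-world reflexive frames: each is trivially connected, but their disjoint union has 2 worlds with no edge between distinct components, so it is not connected.
So no modal formula (or set of formulas) defines exactly the connected frames.

No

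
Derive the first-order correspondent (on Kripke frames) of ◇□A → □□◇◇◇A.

∀x ∀y ∀z ((xRy ∧ xR²z) → ∃w (yRw ∧ zR³w))

This is a Sahlqvist (Geach-type) schema ◇^1□^1A → □^2◇^3A.
Minimal-valuation argument: fix x; take any y with xR^1y and any z with xR^2z. Set V(A) to the set of worlds R-reachable from y in exactly 1 step. Then □^1A holds at y, so the antecedent holds at x; validity forces ◇^3A at z, giving a w with zR^3w and yR^1w.
First-order correspondent: ∀x ∀y ∀z ((xRy ∧ xR²z) → ∃w (yRw ∧ zR³w)).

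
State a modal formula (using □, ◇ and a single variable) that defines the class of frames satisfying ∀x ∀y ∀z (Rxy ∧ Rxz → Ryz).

The condition is the Euclidean property. The 5 schema ◇p → □◇p defines it.

◇p → □◇p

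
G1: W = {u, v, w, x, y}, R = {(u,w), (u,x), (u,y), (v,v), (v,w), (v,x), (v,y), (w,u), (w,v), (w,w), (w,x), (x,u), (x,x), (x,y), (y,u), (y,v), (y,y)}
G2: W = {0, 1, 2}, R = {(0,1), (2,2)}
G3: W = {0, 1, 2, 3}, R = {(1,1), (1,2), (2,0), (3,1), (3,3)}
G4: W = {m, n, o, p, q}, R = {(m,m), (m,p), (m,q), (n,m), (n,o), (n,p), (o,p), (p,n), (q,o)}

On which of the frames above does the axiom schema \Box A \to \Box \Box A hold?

G2

Frame correspondent (Sahlqvist): \forall x \forall y \forall z (Rxy \wedge Ryz \to Rxz) — i.e. transitivity.
G1: fails — Ruw and Rwu but not Ruu.
G2: holds.
G3: fails — R31 and R12 but not R32.
G4: fails — Rop and Rpn but not Ron.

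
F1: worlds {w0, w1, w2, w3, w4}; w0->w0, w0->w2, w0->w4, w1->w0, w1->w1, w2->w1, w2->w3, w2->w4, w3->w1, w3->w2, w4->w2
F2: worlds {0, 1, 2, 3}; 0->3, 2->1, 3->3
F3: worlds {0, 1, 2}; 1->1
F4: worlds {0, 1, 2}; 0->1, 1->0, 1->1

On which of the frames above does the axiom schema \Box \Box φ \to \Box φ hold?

F3, F4

This is the axiom for density; its first-order frame correspondent is \forall x \forall y (Rxy \to \exists z (Rxz \wedge Rzy)).
F1: fails — Rw2w4 but no z with Rw2z and Rzw4.
F2: fails — R21 but no z with R2z and Rz1.
F3: satisfies the condition.
F4: satisfies the condition.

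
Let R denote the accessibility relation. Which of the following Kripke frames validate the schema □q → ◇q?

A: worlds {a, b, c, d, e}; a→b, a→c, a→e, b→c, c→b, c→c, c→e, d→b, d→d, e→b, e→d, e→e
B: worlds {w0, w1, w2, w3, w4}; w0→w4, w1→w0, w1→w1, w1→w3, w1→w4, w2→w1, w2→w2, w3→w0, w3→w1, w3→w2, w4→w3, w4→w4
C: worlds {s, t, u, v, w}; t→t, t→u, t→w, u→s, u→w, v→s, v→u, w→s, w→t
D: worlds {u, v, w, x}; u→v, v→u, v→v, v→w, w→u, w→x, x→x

A, B, D

Frame correspondent (Sahlqvist): ∀x ∃y Rxy — i.e. seriality.
A: condition met.
B: condition met.
C: fails — world s has no successor.
D: condition met.
Valid on: A, B, D.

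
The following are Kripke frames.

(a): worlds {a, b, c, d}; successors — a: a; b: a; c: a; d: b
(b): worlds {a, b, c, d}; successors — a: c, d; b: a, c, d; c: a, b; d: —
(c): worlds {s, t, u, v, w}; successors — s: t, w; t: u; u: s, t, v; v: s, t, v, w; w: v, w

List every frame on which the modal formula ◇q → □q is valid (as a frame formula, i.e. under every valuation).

(a)

The schema corresponds to partial functionality: ∀x ∀y ∀z (Rxy ∧ Rxz → y = z).
(a): holds.
(b): fails — a sees both c and d.
(c): fails — s sees both t and w.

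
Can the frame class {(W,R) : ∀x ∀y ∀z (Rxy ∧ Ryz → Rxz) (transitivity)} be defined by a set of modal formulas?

Definable; □q → □□q defines it

The condition is transitivity. A defining modal formula is □q → □□q.
Suppose □q→□□q is valid. Take Rxy, Ryz and set V(q)={w : Rxw}. Then □q at x, so □□q at x, so □q at y, so q at z, i.e. Rxz.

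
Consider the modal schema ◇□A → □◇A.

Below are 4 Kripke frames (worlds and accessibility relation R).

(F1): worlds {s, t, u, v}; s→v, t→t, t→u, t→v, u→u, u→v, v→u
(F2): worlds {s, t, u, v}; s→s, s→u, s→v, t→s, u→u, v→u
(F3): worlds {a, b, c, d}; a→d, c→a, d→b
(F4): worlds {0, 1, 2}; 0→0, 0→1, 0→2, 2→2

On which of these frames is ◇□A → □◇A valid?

(F1), (F2)

Frame correspondent (Sahlqvist): ∀x ∀y ∀z (Rxy ∧ Rxz → ∃w (Ryw ∧ Rzw)) — i.e. convergence.
(F1): ✓.
(F2): ✓.
(F3): fails — Rdb and Rdb but b and b have no common successor.
(F4): fails — R00 and R01 but 0 and 1 have no common successor.
Valid on: (F1), (F2).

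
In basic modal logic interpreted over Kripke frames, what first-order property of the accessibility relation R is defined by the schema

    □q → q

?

Suppose □q→q is valid. At any x set V(q)={w : Rxw}. Then □q holds at x, so q holds at x, i.e. Rxx.
Conversely, on a frame with reflexivity the schema holds at every world under every valuation.
So the correspondent is reflexivity.

reflexivity: ∀x Rxx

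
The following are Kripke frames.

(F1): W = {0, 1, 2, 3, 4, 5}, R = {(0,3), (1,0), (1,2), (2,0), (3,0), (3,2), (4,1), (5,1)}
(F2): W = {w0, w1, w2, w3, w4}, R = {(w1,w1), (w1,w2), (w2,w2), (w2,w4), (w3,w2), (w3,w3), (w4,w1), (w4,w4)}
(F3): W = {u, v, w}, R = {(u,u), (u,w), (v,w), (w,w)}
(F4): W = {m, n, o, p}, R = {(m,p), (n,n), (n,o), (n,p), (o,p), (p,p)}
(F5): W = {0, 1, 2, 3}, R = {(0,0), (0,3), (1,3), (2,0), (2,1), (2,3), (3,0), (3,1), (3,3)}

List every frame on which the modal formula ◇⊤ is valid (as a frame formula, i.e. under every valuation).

(F1), (F3), (F4), (F5)

The schema corresponds to seriality: ∀x ∃y Rxy.
(F1): holds.
(F2): fails — world w0 has no successor.
(F3): holds.
(F4): holds.
(F5): holds.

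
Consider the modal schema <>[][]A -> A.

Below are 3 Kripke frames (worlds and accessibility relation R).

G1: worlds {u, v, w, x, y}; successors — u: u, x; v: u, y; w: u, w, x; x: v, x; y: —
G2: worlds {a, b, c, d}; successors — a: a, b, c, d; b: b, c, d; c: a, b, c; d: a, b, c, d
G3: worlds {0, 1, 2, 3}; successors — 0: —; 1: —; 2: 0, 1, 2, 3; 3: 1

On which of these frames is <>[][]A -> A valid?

Frame correspondent (Sahlqvist): forall x forall y (xRy -> exists w (y R^2 w & x = w)) — i.e. a generalized confluence (Geach) condition.
G1: fails — vRy but no t with yR²t and v=t.
G2: ✓.
G3: fails — 2R0 but no w with 0R²w and 2=w.
Valid on: G2.

G2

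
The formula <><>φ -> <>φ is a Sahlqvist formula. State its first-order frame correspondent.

Transitivity

This is frame-equivalent to □φ → □□φ (substitute ¬φ for φ and contrapose).
Suppose □φ→□□φ is valid. Take Rxy, Ryz and set V(φ)={w : Rxw}. Then □φ at x, so □□φ at x, so □φ at y, so φ at z, i.e. Rxz.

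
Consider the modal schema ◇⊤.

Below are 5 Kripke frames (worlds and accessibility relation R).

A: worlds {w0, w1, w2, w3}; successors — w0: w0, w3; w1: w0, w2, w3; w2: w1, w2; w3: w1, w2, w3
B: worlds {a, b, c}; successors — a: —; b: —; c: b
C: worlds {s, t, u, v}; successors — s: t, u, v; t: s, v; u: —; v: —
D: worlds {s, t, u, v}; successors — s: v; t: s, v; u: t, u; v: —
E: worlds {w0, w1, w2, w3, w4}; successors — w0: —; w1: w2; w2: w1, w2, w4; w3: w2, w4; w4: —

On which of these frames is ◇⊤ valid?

A

This is the axiom for seriality; its first-order frame correspondent is ∀x ∃y Rxy.
A: condition met.
B: fails — world a has no successor.
C: fails — world u has no successor.
D: fails — world v has no successor.
E: fails — world w0 has no successor.
Valid on: A.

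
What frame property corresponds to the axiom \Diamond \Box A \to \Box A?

The Euclidean property

Equivalently (dual form): ◇A → □◇A.
Suppose ◇A→□◇A is valid. Take Rxy, Rxz and set V(A)={y}. Then ◇A at x, so □◇A at x, so ◇A at z, so some w with Rzw has A; w=y, i.e. Rzy. By symmetry of the argument, Ryz.
The converse is a direct semantic check.
Frame condition: \forall x \forall y \forall z (Rxy \wedge Rxz \to Ryz).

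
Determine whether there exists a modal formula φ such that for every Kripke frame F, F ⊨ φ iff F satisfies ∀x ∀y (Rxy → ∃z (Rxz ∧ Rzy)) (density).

Yes, by □□r → □r

This is a Sahlqvist condition; the C4 axiom □□r → □r defines it.
Suppose □□r→□r is valid. Take Rxy and set V(r)={w : xR²w}. Then □□r at x, so □r at x, so r at y, i.e. ∃z(Rxz∧Rzy).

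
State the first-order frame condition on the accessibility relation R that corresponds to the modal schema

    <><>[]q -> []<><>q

forall x forall y forall z ((x R^2 y & xRz) -> exists w (yRw & z R^2 w))

This is a Sahlqvist (Geach-type) schema ◇^2□^1q → □^1◇^2q.
First-order correspondent: forall x forall y forall z ((x R^2 y & xRz) -> exists w (yRw & z R^2 w)).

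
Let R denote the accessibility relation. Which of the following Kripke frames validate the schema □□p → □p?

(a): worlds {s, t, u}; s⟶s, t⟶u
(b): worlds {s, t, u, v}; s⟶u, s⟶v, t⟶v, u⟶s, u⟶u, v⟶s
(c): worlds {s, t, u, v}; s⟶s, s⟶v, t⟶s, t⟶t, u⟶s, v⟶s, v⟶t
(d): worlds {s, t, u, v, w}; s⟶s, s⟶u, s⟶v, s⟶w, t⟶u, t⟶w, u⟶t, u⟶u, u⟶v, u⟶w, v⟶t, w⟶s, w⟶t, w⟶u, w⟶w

(c)

This is the axiom for density; its first-order frame correspondent is ∀x ∀y (Rxy → ∃z (Rxz ∧ Rzy)).
(a): fails — Rtu but no z with Rtz and Rzu.
(b): fails — Rtv but no z with Rtz and Rzv.
(c): holds.
(d): fails — Rvt but no z with Rvz and Rzt.
Valid on: (c).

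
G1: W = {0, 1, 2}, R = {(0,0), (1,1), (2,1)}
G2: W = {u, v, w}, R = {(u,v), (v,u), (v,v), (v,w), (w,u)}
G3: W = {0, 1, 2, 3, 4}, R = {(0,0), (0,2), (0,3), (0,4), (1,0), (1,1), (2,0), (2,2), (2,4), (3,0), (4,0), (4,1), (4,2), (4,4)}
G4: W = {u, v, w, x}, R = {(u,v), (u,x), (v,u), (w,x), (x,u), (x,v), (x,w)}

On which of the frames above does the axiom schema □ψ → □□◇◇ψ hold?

G1, G2, G3

The schema corresponds to a generalized confluence (Geach) condition: ∀x ∀z (xR²z → ∃w (xRw ∧ zR²w)).
G1: condition met.
G2: condition met.
G3: condition met.
G4: fails — vR²v but no t with vRt and vR²t.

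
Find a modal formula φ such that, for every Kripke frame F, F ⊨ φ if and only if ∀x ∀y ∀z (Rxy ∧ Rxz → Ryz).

The condition is the Euclidean property. The 5 schema ◇q → □◇q defines it.

◇q → □◇q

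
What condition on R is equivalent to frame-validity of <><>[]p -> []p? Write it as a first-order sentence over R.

forall x forall y forall z ((x R^2 y & xRz) -> exists w (yRw & z = w))

This is a Sahlqvist (Geach-type) schema ◇^2□^1p → □^1◇^0p.
Minimal-valuation argument: fix x; take any y with xR^2y and any z with xR^1z. Set V(p) to the set of worlds R-reachable from y in exactly 1 step. Then □^1p holds at y, so the antecedent holds at x; validity forces ◇^0p at z, giving a w with zR^0w and yR^1w.
First-order correspondent: forall x forall y forall z ((x R^2 y & xRz) -> exists w (yRw & z = w)).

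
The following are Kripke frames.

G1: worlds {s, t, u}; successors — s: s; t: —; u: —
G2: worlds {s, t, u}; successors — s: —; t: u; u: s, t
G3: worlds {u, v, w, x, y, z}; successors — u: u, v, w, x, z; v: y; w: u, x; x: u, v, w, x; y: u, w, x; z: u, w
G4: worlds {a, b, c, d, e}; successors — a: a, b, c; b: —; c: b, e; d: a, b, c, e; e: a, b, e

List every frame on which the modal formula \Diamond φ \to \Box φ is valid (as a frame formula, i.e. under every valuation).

G1

The schema corresponds to partial functionality: \forall x \forall y \forall z (Rxy \wedge Rxz \to y = z).
G1: holds.
G2: fails — u sees both s and t.
G3: fails — u sees both u and v.
G4: fails — a sees both a and b.
Valid on: G1.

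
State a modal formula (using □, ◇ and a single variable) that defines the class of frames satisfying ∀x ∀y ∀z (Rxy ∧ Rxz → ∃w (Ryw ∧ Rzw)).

This is convergence; the standard corresponding axiom is .2: ◇□r → □◇r.
Suppose ◇□r→□◇r is valid. Take Rxy, Rxz and set V(r)={w : Ryw}. Then □r at y so ◇□r at x, so □◇r at x, so ◇r at z, giving w with Rzw and Ryw.

◇□r → □◇r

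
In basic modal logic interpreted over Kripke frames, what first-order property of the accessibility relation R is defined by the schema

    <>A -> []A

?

This schema is the CD axiom.
Its frame correspondent is partial functionality — forall x forall y forall z (Rxy & Rxz -> y = z).

partial functionality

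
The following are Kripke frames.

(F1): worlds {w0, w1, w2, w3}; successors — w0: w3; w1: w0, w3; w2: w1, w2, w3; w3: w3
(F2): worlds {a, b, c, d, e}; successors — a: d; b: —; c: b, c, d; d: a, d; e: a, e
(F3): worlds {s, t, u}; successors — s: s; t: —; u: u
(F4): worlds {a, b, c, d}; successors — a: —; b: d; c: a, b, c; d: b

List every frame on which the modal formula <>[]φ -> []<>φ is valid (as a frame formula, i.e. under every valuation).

(F1), (F3)

The schema corresponds to convergence: forall x forall y forall z (Rxy & Rxz -> exists w (Ryw & Rzw)).
(F1): satisfies the condition.
(F2): fails — Rcc and Rcb but c and b have no common successor.
(F3): satisfies the condition.
(F4): fails — Rcc and Rcb but c and b have no common successor.
Valid on: (F1), (F3).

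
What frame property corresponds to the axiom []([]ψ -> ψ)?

shift-reflexivity

Suppose □(□ψ→ψ) is valid. Take Rxy and set V(ψ)={w : Ryw}. Then at y, □ψ holds; since □(□ψ→ψ) at x, □ψ→ψ at y, so ψ at y, i.e. Ryy.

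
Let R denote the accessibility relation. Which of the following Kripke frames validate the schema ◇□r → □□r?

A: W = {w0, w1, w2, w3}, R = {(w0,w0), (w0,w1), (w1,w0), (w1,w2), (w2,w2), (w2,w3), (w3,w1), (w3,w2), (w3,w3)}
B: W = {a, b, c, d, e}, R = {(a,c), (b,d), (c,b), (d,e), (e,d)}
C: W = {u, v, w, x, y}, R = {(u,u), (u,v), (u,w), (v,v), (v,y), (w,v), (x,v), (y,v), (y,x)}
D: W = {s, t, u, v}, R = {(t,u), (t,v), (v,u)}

This is the axiom for a generalized confluence (Geach) condition; its first-order frame correspondent is ∀x ∀y ∀z ((xRy ∧ xR²z) → ∃w (yRw ∧ z = w)).
A: fails — w0Rw0, w0R²w2 but no w with w0Rw and w2=w.
B: holds.
C: fails — uRu, uR²y but no t with uRt and y=t.
D: fails — tRu, tR²u but no w with uRw and u=w.
Valid on: B.

B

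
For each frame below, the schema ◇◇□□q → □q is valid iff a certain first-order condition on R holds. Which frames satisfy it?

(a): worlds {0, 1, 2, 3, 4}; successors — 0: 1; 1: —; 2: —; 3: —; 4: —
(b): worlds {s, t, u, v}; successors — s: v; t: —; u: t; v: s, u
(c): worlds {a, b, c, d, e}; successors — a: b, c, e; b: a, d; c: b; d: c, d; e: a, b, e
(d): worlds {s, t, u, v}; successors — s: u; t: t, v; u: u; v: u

The schema corresponds to a generalized confluence (Geach) condition: ∀x ∀y ∀z ((xR²y ∧ xRz) → ∃w (yR²w ∧ z = w)).
(a): condition met.
(b): fails — sR²s, sRv but no w with sR²w and v=w.
(c): fails — aR²a, aRc but no w with aR²w and c=w.
(d): fails — tR²u, tRt but no w with uR²w and t=w.
Valid on: (a).

(a)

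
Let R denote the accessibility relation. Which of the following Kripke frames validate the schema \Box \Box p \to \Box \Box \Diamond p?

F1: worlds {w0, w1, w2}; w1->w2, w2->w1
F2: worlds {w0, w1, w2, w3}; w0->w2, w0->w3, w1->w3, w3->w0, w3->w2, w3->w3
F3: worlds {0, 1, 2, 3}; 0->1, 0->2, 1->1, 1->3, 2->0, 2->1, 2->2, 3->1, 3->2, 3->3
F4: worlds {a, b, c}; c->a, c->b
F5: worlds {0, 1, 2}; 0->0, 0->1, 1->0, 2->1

F3, F4, F5

This is the axiom for a generalized confluence (Geach) condition; its first-order frame correspondent is \forall x \forall z (x R^2 z \to \exists w (x R^2 w \wedge zRw)).
F1: fails — w1R²w1 but no w with w1R²w and w1Rw.
F2: fails — w0R²w2 but no w with w0R²w and w2Rw.
F3: condition met.
F4: condition met.
F5: condition met.
Valid on: F3, F4, F5.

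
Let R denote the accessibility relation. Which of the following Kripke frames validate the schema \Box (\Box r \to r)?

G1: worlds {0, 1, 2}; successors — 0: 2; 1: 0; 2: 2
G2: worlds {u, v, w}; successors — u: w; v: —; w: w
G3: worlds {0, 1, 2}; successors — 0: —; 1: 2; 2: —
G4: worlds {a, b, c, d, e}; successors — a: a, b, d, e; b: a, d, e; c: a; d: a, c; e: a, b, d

G2

This is the axiom for shift-reflexivity; its first-order frame correspondent is \forall x \forall y (Rxy \to Ryy).
G1: fails — R10 but not R00.
G2: ✓.
G3: fails — R12 but not R22.
G4: fails — Reb but not Rbb.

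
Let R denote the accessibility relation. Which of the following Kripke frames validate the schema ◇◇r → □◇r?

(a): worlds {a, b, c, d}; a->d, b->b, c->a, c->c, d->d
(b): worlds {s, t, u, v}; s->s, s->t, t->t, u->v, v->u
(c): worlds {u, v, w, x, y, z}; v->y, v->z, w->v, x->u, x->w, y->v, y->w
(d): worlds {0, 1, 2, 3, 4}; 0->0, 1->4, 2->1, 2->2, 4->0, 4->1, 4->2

This is the axiom for a generalized confluence (Geach) condition; its first-order frame correspondent is ∀x ∀y ∀z ((xR²y ∧ xRz) → ∃w (y = w ∧ zRw)).
(a): fails — cR²a, cRa but no w with a=w and aRw.
(b): fails — sR²s, sRt but no w with s=w and tRw.
(c): fails — vR²v, vRz but no t with v=t and zRt.
(d): fails — 2R²1, 2R1 but no w with 1=w and 1Rw.

none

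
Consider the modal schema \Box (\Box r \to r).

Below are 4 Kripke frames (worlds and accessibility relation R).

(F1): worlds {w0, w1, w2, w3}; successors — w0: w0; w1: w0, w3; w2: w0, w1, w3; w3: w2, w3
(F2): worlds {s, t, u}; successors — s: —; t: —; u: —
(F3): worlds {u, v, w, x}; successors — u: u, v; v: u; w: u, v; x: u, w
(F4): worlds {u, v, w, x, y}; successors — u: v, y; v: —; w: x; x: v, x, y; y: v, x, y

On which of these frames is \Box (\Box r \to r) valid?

This is the axiom for shift-reflexivity; its first-order frame correspondent is \forall x \forall y (Rxy \to Ryy).
(F1): fails — Rw3w2 but not Rw2w2.
(F2): satisfies the condition.
(F3): fails — Ruv but not Rvv.
(F4): fails — Ruv but not Rvv.
Valid on: (F2).

(F2)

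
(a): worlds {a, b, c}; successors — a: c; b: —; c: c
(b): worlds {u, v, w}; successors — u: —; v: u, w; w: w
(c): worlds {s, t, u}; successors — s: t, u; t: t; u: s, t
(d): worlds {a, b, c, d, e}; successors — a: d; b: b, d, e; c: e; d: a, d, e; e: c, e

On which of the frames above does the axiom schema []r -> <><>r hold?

(c), (d)

The schema corresponds to a generalized confluence (Geach) condition: forall x exists w (xRw & x R^2 w).
(a): fails — at b but no w with bRw and bR²w.
(b): fails — at u but no t with uRt and uR²t.
(c): condition met.
(d): condition met.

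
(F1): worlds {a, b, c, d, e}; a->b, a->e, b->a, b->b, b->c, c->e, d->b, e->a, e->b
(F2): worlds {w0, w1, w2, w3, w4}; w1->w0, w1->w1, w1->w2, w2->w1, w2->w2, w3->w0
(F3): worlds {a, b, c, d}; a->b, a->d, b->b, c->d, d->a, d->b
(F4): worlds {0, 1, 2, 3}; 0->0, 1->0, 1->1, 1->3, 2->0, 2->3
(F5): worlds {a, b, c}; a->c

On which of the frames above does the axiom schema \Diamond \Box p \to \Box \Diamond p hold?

(F3)

The schema corresponds to convergence: \forall x \forall y \forall z (Rxy \wedge Rxz \to \exists w (Ryw \wedge Rzw)).
(F1): fails — Rbc and Rbb but c and b have no common successor.
(F2): fails — Rw1w2 and Rw1w0 but w2 and w0 have no common successor.
(F3): condition met.
(F4): fails — R10 and R13 but 0 and 3 have no common successor.
(F5): fails — Rac and Rac but c and c have no common successor.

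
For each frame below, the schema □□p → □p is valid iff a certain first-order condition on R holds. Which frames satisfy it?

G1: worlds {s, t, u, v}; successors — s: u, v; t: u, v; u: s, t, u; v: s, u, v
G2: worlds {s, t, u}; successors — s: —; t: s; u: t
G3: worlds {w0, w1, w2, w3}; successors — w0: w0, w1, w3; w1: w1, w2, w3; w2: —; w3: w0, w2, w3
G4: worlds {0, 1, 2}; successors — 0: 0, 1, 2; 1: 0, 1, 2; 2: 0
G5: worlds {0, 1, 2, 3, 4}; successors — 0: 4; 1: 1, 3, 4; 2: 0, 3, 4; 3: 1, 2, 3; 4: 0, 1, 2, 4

G1, G3, G4, G5

The schema corresponds to density: ∀x ∀y (Rxy → ∃z (Rxz ∧ Rzy)).
G1: ✓.
G2: fails — Rts but no z with Rtz and Rzs.
G3: ✓.
G4: ✓.
G5: ✓.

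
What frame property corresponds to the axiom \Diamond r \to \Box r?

This is the CD axiom.
Its frame correspondent is partial functionality — \forall x \forall y \forall z (Rxy \wedge Rxz \to y = z).

Partial functionality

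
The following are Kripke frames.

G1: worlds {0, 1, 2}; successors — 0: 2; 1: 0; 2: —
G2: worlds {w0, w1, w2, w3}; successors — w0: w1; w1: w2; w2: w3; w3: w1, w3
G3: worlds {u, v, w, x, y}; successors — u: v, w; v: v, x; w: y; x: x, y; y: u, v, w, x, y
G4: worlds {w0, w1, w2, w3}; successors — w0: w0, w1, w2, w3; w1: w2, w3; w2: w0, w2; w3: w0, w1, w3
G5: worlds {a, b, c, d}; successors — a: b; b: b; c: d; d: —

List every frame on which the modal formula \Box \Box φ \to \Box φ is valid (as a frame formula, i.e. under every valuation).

G4

Frame correspondent (Sahlqvist): \forall x \forall y (Rxy \to \exists z (Rxz \wedge Rzy)) — i.e. density.
G1: fails — R10 but no z with R1z and Rz0.
G2: fails — Rw1w2 but no z with Rw1z and Rzw2.
G3: fails — Ruw but no z with Ruz and Rzw.
G4: holds.
G5: fails — Rcd but no z with Rcz and Rzd.
Valid on: G4.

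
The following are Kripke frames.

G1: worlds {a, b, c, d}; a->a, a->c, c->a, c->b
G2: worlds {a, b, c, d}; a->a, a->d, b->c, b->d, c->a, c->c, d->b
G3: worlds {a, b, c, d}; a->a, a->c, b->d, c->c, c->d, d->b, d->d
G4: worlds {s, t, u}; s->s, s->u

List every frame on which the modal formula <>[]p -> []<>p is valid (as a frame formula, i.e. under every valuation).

G3

The schema corresponds to convergence: forall x forall y forall z (Rxy & Rxz -> exists w (Ryw & Rzw)).
G1: fails — Rca and Rcb but a and b have no common successor.
G2: fails — Raa and Rad but a and d have no common successor.
G3: satisfies the condition.
G4: fails — Rsu and Rsu but u and u have no common successor.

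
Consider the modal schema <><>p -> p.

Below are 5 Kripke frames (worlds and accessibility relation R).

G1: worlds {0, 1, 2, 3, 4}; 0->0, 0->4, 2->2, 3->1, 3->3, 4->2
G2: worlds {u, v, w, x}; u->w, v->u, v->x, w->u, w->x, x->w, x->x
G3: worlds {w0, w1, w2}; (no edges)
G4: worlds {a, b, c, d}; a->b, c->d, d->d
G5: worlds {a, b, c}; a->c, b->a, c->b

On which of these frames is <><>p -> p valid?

G3

Frame correspondent (Sahlqvist): forall x forall y (x R^2 y -> exists w (y = w & x = w)) — i.e. a generalized confluence (Geach) condition.
G1: fails — 0R²2 but 2 ≠ 0.
G2: fails — uR²x but x ≠ u.
G3: satisfies the condition.
G4: fails — cR²d but d ≠ c.
G5: fails — aR²b but b ≠ a.
Valid on: G3.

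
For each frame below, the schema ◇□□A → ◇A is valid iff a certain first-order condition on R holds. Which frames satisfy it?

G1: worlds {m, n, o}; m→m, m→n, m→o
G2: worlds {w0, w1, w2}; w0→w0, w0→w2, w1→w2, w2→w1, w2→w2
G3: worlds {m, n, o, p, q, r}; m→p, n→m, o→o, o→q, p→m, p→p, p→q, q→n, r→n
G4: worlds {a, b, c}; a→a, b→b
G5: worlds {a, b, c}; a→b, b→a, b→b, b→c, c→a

This is the axiom for a generalized confluence (Geach) condition; its first-order frame correspondent is ∀x ∀y (xRy → ∃w (yR²w ∧ xRw)).
G1: fails — mRn but no w with nR²w and mRw.
G2: condition met.
G3: fails — oRq but no w with qR²w and oRw.
G4: condition met.
G5: condition met.
Valid on: G2, G4, G5.

G2, G4, G5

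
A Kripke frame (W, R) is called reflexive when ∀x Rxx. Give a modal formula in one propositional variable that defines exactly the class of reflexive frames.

□r → r

This is reflexivity; the standard corresponding axiom is T: □r → r.
Suppose □r→r is valid. At any x set V(r)={w : Rxw}. Then □r holds at x, so r holds at x, i.e. Rxx.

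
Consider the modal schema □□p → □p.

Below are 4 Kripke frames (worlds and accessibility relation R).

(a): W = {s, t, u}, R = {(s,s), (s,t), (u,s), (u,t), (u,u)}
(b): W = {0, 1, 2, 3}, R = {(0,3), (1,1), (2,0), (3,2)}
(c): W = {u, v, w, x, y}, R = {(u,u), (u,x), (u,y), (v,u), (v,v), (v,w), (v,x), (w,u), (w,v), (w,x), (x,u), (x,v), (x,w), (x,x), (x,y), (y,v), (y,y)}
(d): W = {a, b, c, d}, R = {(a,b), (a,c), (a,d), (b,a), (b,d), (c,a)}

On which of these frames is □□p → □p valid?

(a), (c)

Frame correspondent (Sahlqvist): ∀x ∀y (Rxy → ∃z (Rxz ∧ Rzy)) — i.e. density.
(a): condition met.
(b): fails — R20 but no z with R2z and Rz0.
(c): condition met.
(d): fails — Rab but no z with Raz and Rzb.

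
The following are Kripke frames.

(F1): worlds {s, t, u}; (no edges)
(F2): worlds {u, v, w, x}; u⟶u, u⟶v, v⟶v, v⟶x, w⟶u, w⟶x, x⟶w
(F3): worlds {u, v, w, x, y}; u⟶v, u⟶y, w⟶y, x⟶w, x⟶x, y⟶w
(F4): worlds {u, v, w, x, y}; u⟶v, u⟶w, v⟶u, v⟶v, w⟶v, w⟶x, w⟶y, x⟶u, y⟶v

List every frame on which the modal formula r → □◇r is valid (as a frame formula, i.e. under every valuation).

(F1)

Frame correspondent (Sahlqvist): ∀x ∀y (Rxy → Ryx) — i.e. symmetry.
(F1): condition met.
(F2): fails — Ruv but not Rvu.
(F3): fails — Ruv but not Rvu.
(F4): fails — Ruw but not Rwu.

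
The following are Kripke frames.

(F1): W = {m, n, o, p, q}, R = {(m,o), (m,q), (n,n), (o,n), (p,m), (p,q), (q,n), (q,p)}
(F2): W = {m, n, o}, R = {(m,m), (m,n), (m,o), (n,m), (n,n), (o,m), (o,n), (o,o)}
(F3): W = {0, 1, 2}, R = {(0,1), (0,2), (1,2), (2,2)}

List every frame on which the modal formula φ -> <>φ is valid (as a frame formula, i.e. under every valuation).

(F2)

The schema corresponds to reflexivity: forall x Rxx.
(F1): fails — world m does not see itself.
(F2): condition met.
(F3): fails — world 0 does not see itself.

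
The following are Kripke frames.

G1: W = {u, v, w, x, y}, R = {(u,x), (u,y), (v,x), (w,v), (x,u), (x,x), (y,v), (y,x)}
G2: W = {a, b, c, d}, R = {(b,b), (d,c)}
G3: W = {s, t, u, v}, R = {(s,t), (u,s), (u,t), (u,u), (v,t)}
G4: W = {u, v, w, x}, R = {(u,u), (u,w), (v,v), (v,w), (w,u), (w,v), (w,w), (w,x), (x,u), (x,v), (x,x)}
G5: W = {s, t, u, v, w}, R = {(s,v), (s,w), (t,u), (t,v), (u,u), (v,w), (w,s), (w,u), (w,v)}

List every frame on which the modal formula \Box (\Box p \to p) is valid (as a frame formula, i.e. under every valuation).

G4

This is the axiom for shift-reflexivity; its first-order frame correspondent is \forall x \forall y (Rxy \to Ryy).
G1: fails — Rxu but not Ruu.
G2: fails — Rdc but not Rcc.
G3: fails — Rut but not Rtt.
G4: condition met.
G5: fails — Rtv but not Rvv.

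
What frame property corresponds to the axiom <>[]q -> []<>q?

This is the .2 axiom.
Its frame correspondent is convergence — forall x forall y forall z (Rxy & Rxz -> exists w (Ryw & Rzw)).

Convergence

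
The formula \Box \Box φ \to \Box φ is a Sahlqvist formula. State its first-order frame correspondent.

This is the C4 axiom.
Its frame correspondent is density — \forall x \forall y (Rxy \to \exists z (Rxz \wedge Rzy)).

Density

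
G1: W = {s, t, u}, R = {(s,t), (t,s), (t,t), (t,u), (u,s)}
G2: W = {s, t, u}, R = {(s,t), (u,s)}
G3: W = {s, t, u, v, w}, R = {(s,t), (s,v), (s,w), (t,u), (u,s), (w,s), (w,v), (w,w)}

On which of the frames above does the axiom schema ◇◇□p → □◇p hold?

none

Frame correspondent (Sahlqvist): ∀x ∀y ∀z ((xR²y ∧ xRz) → ∃w (yRw ∧ zRw)) — i.e. a generalized confluence (Geach) condition.
G1: fails — tR²s, tRu but no w with sRw and uRw.
G2: fails — uR²t, uRs but no w with tRw and sRw.
G3: fails — sR²s, sRt but no w* with sRw* and tRw*.
Valid on no frame.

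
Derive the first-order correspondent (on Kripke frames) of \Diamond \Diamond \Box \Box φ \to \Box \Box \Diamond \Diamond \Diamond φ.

This is a Sahlqvist (Geach-type) schema ◇^2□^2φ → □^2◇^3φ.
First-order correspondent: \forall x \forall y \forall z ((x R^2 y \wedge x R^2 z) \to \exists w (y R^2 w \wedge z R^3 w)).

\forall x \forall y \forall z ((x R^2 y \wedge x R^2 z) \to \exists w (y R^2 w \wedge z R^3 w))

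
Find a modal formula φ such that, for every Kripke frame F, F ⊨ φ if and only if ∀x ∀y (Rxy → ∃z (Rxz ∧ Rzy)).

This is density; the standard corresponding axiom is C4: □□s → □s.
Suppose □□s→□s is valid. Take Rxy and set V(s)={w : xR²w}. Then □□s at x, so □s at x, so s at y, i.e. ∃z(Rxz∧Rzy).

□□s → □s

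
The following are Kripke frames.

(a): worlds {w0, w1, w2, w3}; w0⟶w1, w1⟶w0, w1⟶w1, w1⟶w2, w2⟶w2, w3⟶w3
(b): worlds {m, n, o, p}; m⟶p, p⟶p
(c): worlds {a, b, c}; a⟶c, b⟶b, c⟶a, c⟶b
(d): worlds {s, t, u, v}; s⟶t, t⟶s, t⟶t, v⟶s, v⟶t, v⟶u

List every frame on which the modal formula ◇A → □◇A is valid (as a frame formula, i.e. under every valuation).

Frame correspondent (Sahlqvist): ∀x ∀y ∀z (Rxy ∧ Rxz → Ryz) — i.e. the Euclidean property.
(a): fails — Rw1w2 and Rw1w0 but not Rw2w0.
(b): holds.
(c): fails — Rac and Rac but not Rcc.
(d): fails — Rts and Rts but not Rss.

(b)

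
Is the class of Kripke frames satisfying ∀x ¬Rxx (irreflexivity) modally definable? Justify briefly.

Any modally definable frame class is closed under surjective bounded morphisms.
The 2-cycle (worlds a,b with a→b→a) is irreflexive, and the map sending every world to a single reflexive point • is a surjective bounded morphism (forth: every edge maps to (•,•); back: every world has a successor). So any modal formula valid on the 2-cycle is also valid on the reflexive point, which is not irreflexive.
So no modal formula (or set of formulas) defines exactly the irreflexive frames.

Not modally definable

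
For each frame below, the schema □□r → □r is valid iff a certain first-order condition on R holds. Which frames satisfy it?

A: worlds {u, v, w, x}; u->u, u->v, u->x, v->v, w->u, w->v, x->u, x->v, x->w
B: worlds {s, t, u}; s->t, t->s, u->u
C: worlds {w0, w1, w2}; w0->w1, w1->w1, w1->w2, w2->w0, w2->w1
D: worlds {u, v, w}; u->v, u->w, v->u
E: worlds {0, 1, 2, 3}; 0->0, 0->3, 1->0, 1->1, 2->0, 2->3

The schema corresponds to density: ∀x ∀y (Rxy → ∃z (Rxz ∧ Rzy)).
A: fails — Rxw but no z with Rxz and Rzw.
B: fails — Rts but no z with Rtz and Rzs.
C: fails — Rw2w0 but no z with Rw2z and Rzw0.
D: fails — Ruv but no z with Ruz and Rzv.
E: satisfies the condition.
Valid on: E.

E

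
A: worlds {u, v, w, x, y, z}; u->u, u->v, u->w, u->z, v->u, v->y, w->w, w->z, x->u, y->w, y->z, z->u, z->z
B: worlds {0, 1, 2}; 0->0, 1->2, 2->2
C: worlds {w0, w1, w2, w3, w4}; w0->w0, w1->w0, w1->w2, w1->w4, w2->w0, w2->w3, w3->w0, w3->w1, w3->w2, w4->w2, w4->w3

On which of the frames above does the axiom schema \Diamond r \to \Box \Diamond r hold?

B

The schema corresponds to the Euclidean property: \forall x \forall y \forall z (Rxy \wedge Rxz \to Ryz).
A: fails — Ruv and Ruv but not Rvv.
B: holds.
C: fails — Rw1w2 and Rw1w2 but not Rw2w2.
Valid on: B.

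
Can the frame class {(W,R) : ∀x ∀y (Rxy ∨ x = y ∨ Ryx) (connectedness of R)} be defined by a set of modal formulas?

Modal frame validity is preserved under disjoint unions.
Take 2 disjoint single-world reflexive frames: each is trivially connected, but their disjoint union has 2 worlds with no edge between distinct components, so it is not connected.
Hence connectedness of R is not modally definable.

No — not modally definable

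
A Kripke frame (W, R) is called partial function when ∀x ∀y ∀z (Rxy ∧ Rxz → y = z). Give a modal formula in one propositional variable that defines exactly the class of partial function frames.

A defining formula is ◇s → □s (the CD axiom).
Suppose ◇s→□s is valid. Take Rxy, Rxz and set V(s)={y}. Then ◇s at x, so □s at x, so s at z, i.e. z=y.

◇s → □s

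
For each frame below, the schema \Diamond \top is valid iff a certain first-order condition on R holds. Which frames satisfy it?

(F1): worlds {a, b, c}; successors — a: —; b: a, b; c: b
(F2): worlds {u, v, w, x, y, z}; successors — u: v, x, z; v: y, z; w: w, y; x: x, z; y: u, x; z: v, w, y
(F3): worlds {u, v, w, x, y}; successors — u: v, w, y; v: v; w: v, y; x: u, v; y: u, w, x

This is the axiom for seriality; its first-order frame correspondent is \forall x \exists y Rxy.
(F1): fails — world a has no successor.
(F2): holds.
(F3): holds.
Valid on: (F2), (F3).

(F2), (F3)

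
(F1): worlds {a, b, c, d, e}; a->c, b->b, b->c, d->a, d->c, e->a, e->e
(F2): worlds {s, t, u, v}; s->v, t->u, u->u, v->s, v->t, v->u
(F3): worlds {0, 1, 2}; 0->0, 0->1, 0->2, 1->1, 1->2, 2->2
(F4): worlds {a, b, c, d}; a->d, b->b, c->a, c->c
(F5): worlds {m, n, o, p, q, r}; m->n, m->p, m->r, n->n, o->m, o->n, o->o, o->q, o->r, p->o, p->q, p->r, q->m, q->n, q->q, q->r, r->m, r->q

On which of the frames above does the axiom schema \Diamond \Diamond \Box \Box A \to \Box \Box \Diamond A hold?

(F3)

This is the axiom for a generalized confluence (Geach) condition; its first-order frame correspondent is \forall x \forall y \forall z ((x R^2 y \wedge x R^2 z) \to \exists w (y R^2 w \wedge zRw)).
(F1): fails — bR²b, bR²c but no w with bR²w and cRw.
(F2): fails — sR²s, sR²s but no w with sR²w and sRw.
(F3): ✓.
(F4): fails — cR²a, cR²a but no w with aR²w and aRw.
(F5): fails — mR²n, mR²r but no w with nR²w and rRw.
Valid on: (F3).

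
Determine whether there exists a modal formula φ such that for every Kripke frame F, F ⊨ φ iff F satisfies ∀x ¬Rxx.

Modal frame validity is preserved under surjective bounded morphisms.
The 5-cycle (worlds w0,w1,w2,w3,w4 with w0→w1→w2→w3→w4→w0) is irreflexive, and the map sending every world to a single reflexive point • is a surjective bounded morphism (forth: every edge maps to (•,•); back: every world has a successor). So any modal formula valid on the 5-cycle is also valid on the reflexive point, which is not irreflexive.
So the class is not modally definable.

No — not modally definable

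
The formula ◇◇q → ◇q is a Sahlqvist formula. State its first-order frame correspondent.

Replacing q by ¬q and contraposing gives the equivalent schema □q → □□q.
Suppose □q→□□q is valid. Take Rxy, Ryz and set V(q)={w : Rxw}. Then □q at x, so □□q at x, so □q at y, so q at z, i.e. Rxz.
The converse is a direct semantic check.
Frame condition: ∀x ∀y ∀z (Rxy ∧ Ryz → Rxz).

transitivity: ∀x ∀y ∀z (Rxy ∧ Ryz → Rxz)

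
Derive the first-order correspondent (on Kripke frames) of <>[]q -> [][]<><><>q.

This is a Sahlqvist (Geach-type) schema ◇^1□^1q → □^2◇^3q.
Minimal-valuation argument: fix x; take any y with xR^1y and any z with xR^2z. Set V(q) to the set of worlds R-reachable from y in exactly 1 step. Then □^1q holds at y, so the antecedent holds at x; validity forces ◇^3q at z, giving a w with zR^3w and yR^1w.
First-order correspondent: forall x forall y forall z ((xRy & x R^2 z) -> exists w (yRw & z R^3 w)).

forall x forall y forall z ((xRy & x R^2 z) -> exists w (yRw & z R^3 w))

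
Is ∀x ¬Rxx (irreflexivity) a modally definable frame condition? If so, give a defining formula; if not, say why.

Any modally definable frame class is closed under surjective bounded morphisms.
The 5-cycle (worlds s,t,u,v,w with s→t→u→v→w→s) is irreflexive, and the map sending every world to a single reflexive point • is a surjective bounded morphism (forth: every edge maps to (•,•); back: every world has a successor). So any modal formula valid on the 5-cycle is also valid on the reflexive point, which is not irreflexive.
So the class is not modally definable.

No — not modally definable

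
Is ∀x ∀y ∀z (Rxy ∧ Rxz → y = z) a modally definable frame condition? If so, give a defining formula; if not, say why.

This is a Sahlqvist condition; the CD axiom ◇p → □p defines it.

Yes — defined by ◇p → □p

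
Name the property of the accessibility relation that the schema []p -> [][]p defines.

Suppose □p→□□p is valid. Take Rxy, Ryz and set V(p)={w : Rxw}. Then □p at x, so □□p at x, so □p at y, so p at z, i.e. Rxz.
Conversely, on a frame with transitivity the schema holds at every world under every valuation.
So the correspondent is transitivity.

Transitivity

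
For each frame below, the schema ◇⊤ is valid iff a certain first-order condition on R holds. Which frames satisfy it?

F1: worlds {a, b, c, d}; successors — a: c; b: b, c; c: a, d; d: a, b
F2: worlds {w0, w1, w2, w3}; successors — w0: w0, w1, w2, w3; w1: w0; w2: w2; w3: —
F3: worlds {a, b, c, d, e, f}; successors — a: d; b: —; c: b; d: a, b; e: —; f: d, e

F1

The schema corresponds to seriality: ∀x ∃y Rxy.
F1: holds.
F2: fails — world w3 has no successor.
F3: fails — world b has no successor.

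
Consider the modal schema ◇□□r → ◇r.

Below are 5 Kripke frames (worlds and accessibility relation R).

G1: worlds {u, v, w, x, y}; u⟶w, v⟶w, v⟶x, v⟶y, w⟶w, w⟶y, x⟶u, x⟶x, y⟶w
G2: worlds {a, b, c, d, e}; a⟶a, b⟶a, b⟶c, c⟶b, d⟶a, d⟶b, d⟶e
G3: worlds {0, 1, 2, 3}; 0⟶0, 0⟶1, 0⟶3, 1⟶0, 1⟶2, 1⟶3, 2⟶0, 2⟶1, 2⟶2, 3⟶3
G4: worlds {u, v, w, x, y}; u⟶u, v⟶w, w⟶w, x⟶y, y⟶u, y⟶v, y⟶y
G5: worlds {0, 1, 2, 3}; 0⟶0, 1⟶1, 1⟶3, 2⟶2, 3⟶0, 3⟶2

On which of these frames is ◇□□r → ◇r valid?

G3

Frame correspondent (Sahlqvist): ∀x ∀y (xRy → ∃w (yR²w ∧ xRw)) — i.e. a generalized confluence (Geach) condition.
G1: fails — xRu but no t with uR²t and xRt.
G2: fails — dRe but no w with eR²w and dRw.
G3: satisfies the condition.
G4: fails — yRv but no t with vR²t and yRt.
G5: fails — 1R3 but no w with 3R²w and 1Rw.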